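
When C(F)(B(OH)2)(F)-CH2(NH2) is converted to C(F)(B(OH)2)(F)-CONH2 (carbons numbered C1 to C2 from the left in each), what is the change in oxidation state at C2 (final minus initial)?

+4

Before: C2 has 1 bond to C, 2 bonds to H, 1 bond to N → oxidation state -1.
After: C2 has 1 bond to C, 2 bonds to O, 1 bond to N → oxidation state +3.
Δ = +3 − (-1) = +4, so this is an oxidation at C2.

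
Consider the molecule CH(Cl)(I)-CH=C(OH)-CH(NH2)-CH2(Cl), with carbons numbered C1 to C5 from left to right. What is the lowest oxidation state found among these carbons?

Bonds to more-electronegative neighbours contribute +1 each, bonds to H or metals contribute −1 each, and C–C bonds contribute 0. Tallying each carbon:
C1: 1C, 1H, 1Cl, 1I → 0 − 1 + 1 + 1 = +1
C2: 3C, 1H → 0 − 1 = -1
C3: 3C, 1O → 0 + 1 = +1
C4: 2C, 1H, 1N → 0 − 1 + 1 = 0
C5: 1C, 2H, 1Cl → 0 − 2 + 1 = -1
The lowest value is -1.

-1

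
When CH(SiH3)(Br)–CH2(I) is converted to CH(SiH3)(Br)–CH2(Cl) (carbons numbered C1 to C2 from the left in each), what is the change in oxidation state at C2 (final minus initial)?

0

Before: C2 has 1 bond to C, 2 bonds to H, 1 bond to I → oxidation state -1.
After: C2 has 1 bond to C, 2 bonds to H, 1 bond to Cl → oxidation state -1.
Δ = -1 − (-1) = 0, so no net redox change at C2.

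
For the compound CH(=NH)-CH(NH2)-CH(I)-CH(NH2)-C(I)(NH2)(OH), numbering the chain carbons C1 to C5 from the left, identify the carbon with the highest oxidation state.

Tallying each carbon's bonds:
C1: 1C, 1H, 2N → 0 − 1 + 2 = +1
C2: 2C, 1H, 1N → 0 − 1 + 1 = 0
C3: 2C, 1H, 1I → 0 − 1 + 1 = 0
C4: 2C, 1H, 1N → 0 − 1 + 1 = 0
C5: 1C, 1O, 1N, 1I → 0 + 1 + 1 + 1 = +3
The most oxidised carbon is C5 at +3.

C5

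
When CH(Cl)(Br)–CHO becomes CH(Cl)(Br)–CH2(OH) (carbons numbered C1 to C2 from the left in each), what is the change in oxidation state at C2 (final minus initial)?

Before: C2 has 1 bond to C, 1 bond to H, 2 bonds to O → oxidation state +1.
After: C2 has 1 bond to C, 2 bonds to H, 1 bond to O → oxidation state -1.
Δ = -1 − (+1) = -2, so this is a reduction at C2.

-2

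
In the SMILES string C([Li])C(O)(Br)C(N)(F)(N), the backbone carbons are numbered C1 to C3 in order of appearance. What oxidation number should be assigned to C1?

-3

C1 has one bond to C (0), one bond to Li (-1), one bond to H (-1), one bond to H (-1).
Oxidation state = 0 − 1 − 1 − 1 = -3.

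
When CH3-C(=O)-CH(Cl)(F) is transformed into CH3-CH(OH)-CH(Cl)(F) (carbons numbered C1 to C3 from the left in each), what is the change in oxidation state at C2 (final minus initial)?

Before: C2 has 2 bonds to C, 2 bonds to O → oxidation state +2.
After: C2 has 2 bonds to C, 1 bond to H, 1 bond to O → oxidation state 0.
Δ = 0 − (+2) = -2, so this is a reduction at C2.

-2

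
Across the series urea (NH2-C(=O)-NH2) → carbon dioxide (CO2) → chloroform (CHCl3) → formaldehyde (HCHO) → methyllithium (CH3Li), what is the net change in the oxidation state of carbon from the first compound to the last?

Carbon oxidation states along the series — urea: +4, carbon dioxide: +4, chloroform: +2, formaldehyde: 0, methyllithium: -4.
Net change = -4 − (+4) = -8.

-8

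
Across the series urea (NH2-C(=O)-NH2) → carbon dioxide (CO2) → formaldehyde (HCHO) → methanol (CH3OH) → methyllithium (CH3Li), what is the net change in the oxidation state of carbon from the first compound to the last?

-8

Carbon oxidation states along the series — urea: +4, carbon dioxide: +4, formaldehyde: 0, methanol: -2, methyllithium: -4.
Net change = -4 − (+4) = -8.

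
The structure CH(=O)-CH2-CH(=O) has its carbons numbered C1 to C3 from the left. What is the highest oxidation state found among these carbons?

Tallying each carbon's bonds:
C1: 1C, 1H, 2O → 0 − 1 + 2 = +1
C2: 2C, 2H → 0 − 2 = -2
C3: 1C, 1H, 2O → 0 − 1 + 2 = +1
The highest value is +1.

+1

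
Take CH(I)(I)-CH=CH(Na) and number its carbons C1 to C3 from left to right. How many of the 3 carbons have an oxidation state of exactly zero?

Tallying each carbon's bonds:
C1: 1C, 1H, 2I → 0 − 1 + 2 = +1
C2: 3C, 1H → 0 − 1 = -1
C3: 2C, 1H, 1Na → 0 − 1 − 1 = -2
0 carbons meet the condition.

0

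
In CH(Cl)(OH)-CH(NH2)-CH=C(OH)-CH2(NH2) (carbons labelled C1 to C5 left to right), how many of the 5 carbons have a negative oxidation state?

2

Bonds to more-electronegative neighbours contribute +1 each, bonds to H or metals contribute −1 each, and C–C bonds contribute 0. Tallying each carbon:
C1: 1C, 1H, 1O, 1Cl → 0 − 1 + 1 + 1 = +1
C2: 2C, 1H, 1N → 0 − 1 + 1 = 0
C3: 3C, 1H → 0 − 1 = -1
C4: 3C, 1O → 0 + 1 = +1
C5: 1C, 2H, 1N → 0 − 2 + 1 = -1
2 carbons (C3, C5) meet the condition.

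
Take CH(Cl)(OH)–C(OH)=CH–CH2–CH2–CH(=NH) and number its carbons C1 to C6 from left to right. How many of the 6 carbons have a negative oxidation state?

Each bond to a more electronegative atom (O, N, halogen) counts +1, each bond to a less electronegative atom (H, metal, B, Si) counts −1, and each C–C bond counts 0. Tallying each carbon:
C1: 1C, 1H, 1O, 1Cl → 0 − 1 + 1 + 1 = +1
C2: 3C, 1O → 0 + 1 = +1
C3: 3C, 1H → 0 − 1 = -1
C4: 2C, 2H → 0 − 2 = -2
C5: 2C, 2H → 0 − 2 = -2
C6: 1C, 1H, 2N → 0 − 1 + 2 = +1
3 carbons (C3, C4, C5) meet the condition.

3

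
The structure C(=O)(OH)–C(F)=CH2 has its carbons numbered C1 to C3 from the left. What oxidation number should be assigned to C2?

C2 has one bond to C (0), a double bond to C (2×0 = 0), one bond to F (+1).
Oxidation state = 0 + 0 + 1 = +1.

+1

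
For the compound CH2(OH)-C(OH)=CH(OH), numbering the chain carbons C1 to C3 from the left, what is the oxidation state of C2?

Count +1 for every bond to an atom more electronegative than carbon and −1 for every bond to one less electronegative; C–C bonds are 0.
C2 has one bond to C (0), a double bond to C (2×0 = 0), one bond to O (+1).
Oxidation state = 0 + 0 + 1 = +1.

+1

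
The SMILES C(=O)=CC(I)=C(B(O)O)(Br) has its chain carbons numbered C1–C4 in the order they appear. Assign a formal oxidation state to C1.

C1 has a double bond to C (2×0 = 0), a double bond to O (2×+1 = +2).
Oxidation state = 0 + 2 = +2.

+2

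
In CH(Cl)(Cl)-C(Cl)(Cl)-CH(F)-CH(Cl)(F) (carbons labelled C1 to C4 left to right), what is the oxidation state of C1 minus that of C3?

+1

C1: 1C, 1H, 2Cl → 0 − 1 + 2 = +1
C3: 2C, 1H, 1F → 0 − 1 + 1 = 0
Difference: +1 − (0) = +1.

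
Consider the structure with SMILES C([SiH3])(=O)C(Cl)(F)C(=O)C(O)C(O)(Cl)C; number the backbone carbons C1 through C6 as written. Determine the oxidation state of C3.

Count +1 for every bond to an atom more electronegative than carbon and −1 for every bond to one less electronegative; C–C bonds are 0.
C3 has one bond to C (0), one bond to C (0), a double bond to O (2×+1 = +2).
Oxidation state = 0 + 0 + 2 = +2.

+2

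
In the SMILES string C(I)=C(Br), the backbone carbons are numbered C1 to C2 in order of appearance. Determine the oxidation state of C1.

0

Count +1 for every bond to an atom more electronegative than carbon and −1 for every bond to one less electronegative; C–C bonds are 0.
C1 has a double bond to C (2×0 = 0), one bond to I (+1), one bond to H (-1).
Oxidation state = 0 + 1 − 1 = 0.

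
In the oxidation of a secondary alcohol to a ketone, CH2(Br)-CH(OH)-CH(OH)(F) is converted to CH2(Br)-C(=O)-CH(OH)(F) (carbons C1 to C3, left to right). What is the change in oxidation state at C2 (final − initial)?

Before: C2 has 2 bonds to C, 1 bond to H, 1 bond to O → oxidation state 0.
After: C2 has 2 bonds to C, 2 bonds to O → oxidation state +2.
Δ = +2 − (0) = +2, so this is an oxidation at C2.

+2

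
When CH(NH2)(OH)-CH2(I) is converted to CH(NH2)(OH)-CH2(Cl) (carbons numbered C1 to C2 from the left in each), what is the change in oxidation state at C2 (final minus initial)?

0

Before: C2 has 1 bond to C, 2 bonds to H, 1 bond to I → oxidation state -1.
After: C2 has 1 bond to C, 2 bonds to H, 1 bond to Cl → oxidation state -1.
Δ = -1 − (-1) = 0, so no net redox change at C2.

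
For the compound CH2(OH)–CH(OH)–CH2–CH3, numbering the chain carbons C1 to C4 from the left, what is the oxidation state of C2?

0

Bonds to more-electronegative neighbours contribute +1 each, bonds to H or metals contribute −1 each, and C–C bonds contribute 0.
C2 has one bond to C (0), one bond to C (0), one bond to H (-1), one bond to O (+1).
Oxidation state = 0 + 0 − 1 + 1 = 0.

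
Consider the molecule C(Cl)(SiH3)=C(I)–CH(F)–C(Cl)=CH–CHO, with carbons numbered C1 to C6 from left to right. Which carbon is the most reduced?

Tallying each carbon's bonds:
C1: 2C, 1Cl, 1Si → 0 + 1 − 1 = 0
C2: 3C, 1I → 0 + 1 = +1
C3: 2C, 1H, 1F → 0 − 1 + 1 = 0
C4: 3C, 1Cl → 0 + 1 = +1
C5: 3C, 1H → 0 − 1 = -1
C6: 1C, 1H, 2O → 0 − 1 + 2 = +1
The most reduced carbon is C5 at -1.

C5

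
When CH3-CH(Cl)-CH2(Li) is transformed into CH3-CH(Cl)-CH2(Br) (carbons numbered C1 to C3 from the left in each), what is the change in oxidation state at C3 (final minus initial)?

+2

Before: C3 has 1 bond to C, 2 bonds to H, 1 bond to Li → oxidation state -3.
After: C3 has 1 bond to C, 2 bonds to H, 1 bond to Br → oxidation state -1.
Δ = -1 − (-3) = +2, so this is an oxidation at C3.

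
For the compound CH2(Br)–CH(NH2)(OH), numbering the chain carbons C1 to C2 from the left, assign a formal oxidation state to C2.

Bonds to more-electronegative neighbours contribute +1 each, bonds to H or metals contribute −1 each, and C–C bonds contribute 0.
C2 has one bond to C (0), one bond to N (+1), one bond to H (-1), one bond to O (+1).
Oxidation state = 0 + 1 − 1 + 1 = +1.

+1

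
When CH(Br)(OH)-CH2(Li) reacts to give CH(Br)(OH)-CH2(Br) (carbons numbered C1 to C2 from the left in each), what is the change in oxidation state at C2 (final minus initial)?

Before: C2 has 1 bond to C, 2 bonds to H, 1 bond to Li → oxidation state -3.
After: C2 has 1 bond to C, 2 bonds to H, 1 bond to Br → oxidation state -1.
Δ = -1 − (-3) = +2, so this is an oxidation at C2.

+2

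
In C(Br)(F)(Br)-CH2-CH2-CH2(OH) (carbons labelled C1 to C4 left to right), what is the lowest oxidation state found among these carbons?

-2

Tallying each carbon's bonds:
C1: 1C, 1F, 2Br → 0 + 1 + 2 = +3
C2: 2C, 2H → 0 − 2 = -2
C3: 2C, 2H → 0 − 2 = -2
C4: 1C, 2H, 1O → 0 − 2 + 1 = -1
The lowest value is -2.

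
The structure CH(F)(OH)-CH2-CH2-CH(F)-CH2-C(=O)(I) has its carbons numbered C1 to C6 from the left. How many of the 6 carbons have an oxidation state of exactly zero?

Tallying each carbon's bonds:
C1: 1C, 1H, 1O, 1F → 0 − 1 + 1 + 1 = +1
C2: 2C, 2H → 0 − 2 = -2
C3: 2C, 2H → 0 − 2 = -2
C4: 2C, 1H, 1F → 0 − 1 + 1 = 0
C5: 2C, 2H → 0 − 2 = -2
C6: 1C, 2O, 1I → 0 + 2 + 1 = +3
1 carbon (C4) meets the condition.

1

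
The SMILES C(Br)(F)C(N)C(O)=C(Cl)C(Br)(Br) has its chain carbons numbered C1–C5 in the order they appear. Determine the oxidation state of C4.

C4 has a double bond to C (2×0 = 0), one bond to C (0), one bond to Cl (+1).
Oxidation state = 0 + 0 + 1 = +1.

+1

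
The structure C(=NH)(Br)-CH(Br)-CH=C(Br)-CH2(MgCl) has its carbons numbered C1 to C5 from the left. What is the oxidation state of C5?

-3

C5 has one bond to C (0), one bond to H (-1), one bond to Mg (-1), one bond to H (-1).
Oxidation state = 0 − 1 − 1 − 1 = -3.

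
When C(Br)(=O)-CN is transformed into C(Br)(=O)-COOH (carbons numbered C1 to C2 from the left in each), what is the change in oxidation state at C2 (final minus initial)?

0

Before: C2 has 1 bond to C, 3 bonds to N → oxidation state +3.
After: C2 has 1 bond to C, 3 bonds to O → oxidation state +3.
Δ = +3 − (+3) = 0, so no net redox change at C2.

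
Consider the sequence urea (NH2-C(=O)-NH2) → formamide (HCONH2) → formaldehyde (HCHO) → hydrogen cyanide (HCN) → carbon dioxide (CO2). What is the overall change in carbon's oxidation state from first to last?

Carbon oxidation states along the series — urea: +4, formamide: +2, formaldehyde: 0, hydrogen cyanide: +2, carbon dioxide: +4.
Net change = +4 − (+4) = 0.

0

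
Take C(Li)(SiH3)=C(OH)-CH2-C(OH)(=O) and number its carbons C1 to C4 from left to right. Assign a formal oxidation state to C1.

-2

C1 has a double bond to C (2×0 = 0), one bond to Li (-1), one bond to Si (-1).
Oxidation state = 0 − 1 − 1 = -2.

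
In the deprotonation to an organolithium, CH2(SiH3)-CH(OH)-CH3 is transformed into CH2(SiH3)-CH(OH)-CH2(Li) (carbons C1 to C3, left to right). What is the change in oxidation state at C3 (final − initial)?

0

Before: C3 has 1 bond to C, 3 bonds to H → oxidation state -3.
After: C3 has 1 bond to C, 2 bonds to H, 1 bond to Li → oxidation state -3.
Δ = -3 − (-3) = 0, so no net redox change at C3.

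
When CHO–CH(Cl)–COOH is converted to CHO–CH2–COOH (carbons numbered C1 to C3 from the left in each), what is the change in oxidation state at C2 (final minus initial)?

-2

Before: C2 has 2 bonds to C, 1 bond to H, 1 bond to Cl → oxidation state 0.
After: C2 has 2 bonds to C, 2 bonds to H → oxidation state -2.
Δ = -2 − (0) = -2, so this is a reduction at C2.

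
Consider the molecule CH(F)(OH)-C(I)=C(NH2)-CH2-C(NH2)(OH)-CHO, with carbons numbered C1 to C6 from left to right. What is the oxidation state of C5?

C5 has one bond to C (0), one bond to C (0), one bond to N (+1), one bond to O (+1).
Oxidation state = 0 + 0 + 1 + 1 = +2.

+2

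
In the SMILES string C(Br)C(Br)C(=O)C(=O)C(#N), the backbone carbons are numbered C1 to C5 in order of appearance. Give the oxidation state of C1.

Count +1 for every bond to an atom more electronegative than carbon and −1 for every bond to one less electronegative; C–C bonds are 0.
C1 has one bond to C (0), one bond to H (-1), one bond to Br (+1), one bond to H (-1).
Oxidation state = 0 − 1 + 1 − 1 = -1.

-1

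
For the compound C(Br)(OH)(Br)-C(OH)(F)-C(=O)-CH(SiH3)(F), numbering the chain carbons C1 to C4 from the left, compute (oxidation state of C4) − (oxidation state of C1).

C4: 1C, 1H, 1F, 1Si → 0 − 1 + 1 − 1 = -1
C1: 1C, 1O, 2Br → 0 + 1 + 2 = +3
Difference: -1 − (+3) = -4.

-4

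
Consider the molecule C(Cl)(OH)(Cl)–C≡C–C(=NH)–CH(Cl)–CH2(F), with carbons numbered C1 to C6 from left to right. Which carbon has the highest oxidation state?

Tallying each carbon's bonds:
C1: 1C, 1O, 2Cl → 0 + 1 + 2 = +3
C2: 4C → 0 = 0
C3: 4C → 0 = 0
C4: 2C, 2N → 0 + 2 = +2
C5: 2C, 1H, 1Cl → 0 − 1 + 1 = 0
C6: 1C, 2H, 1F → 0 − 2 + 1 = -1
The most oxidised carbon is C1 at +3.

C1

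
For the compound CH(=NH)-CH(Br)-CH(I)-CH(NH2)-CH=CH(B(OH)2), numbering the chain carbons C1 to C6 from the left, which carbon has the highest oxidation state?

C1

Tallying each carbon's bonds:
C1: 1C, 1H, 2N → 0 − 1 + 2 = +1
C2: 2C, 1H, 1Br → 0 − 1 + 1 = 0
C3: 2C, 1H, 1I → 0 − 1 + 1 = 0
C4: 2C, 1H, 1N → 0 − 1 + 1 = 0
C5: 3C, 1H → 0 − 1 = -1
C6: 2C, 1H, 1B → 0 − 1 − 1 = -2
The most oxidised carbon is C1 at +1.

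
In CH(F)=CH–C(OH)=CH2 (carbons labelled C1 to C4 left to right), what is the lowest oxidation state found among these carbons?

-2

Assign +1 per bond to O/N/halogen, −1 per bond to H or an electropositive element, and 0 per bond to carbon. Tallying each carbon:
C1: 2C, 1H, 1F → 0 − 1 + 1 = 0
C2: 3C, 1H → 0 − 1 = -1
C3: 3C, 1O → 0 + 1 = +1
C4: 2C, 2H → 0 − 2 = -2
The lowest value is -2.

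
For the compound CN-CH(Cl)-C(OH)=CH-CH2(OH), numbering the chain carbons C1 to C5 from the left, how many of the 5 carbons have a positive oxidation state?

2

Tallying each carbon's bonds:
C1: 1C, 3N → 0 + 3 = +3
C2: 2C, 1H, 1Cl → 0 − 1 + 1 = 0
C3: 3C, 1O → 0 + 1 = +1
C4: 3C, 1H → 0 − 1 = -1
C5: 1C, 2H, 1O → 0 − 2 + 1 = -1
2 carbons (C1, C3) meet the condition.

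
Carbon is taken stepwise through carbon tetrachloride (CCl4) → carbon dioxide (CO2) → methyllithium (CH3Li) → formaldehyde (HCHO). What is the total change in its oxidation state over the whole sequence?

-4

Carbon oxidation states along the series — carbon tetrachloride: +4, carbon dioxide: +4, methyllithium: -4, formaldehyde: 0.
Net change = 0 − (+4) = -4.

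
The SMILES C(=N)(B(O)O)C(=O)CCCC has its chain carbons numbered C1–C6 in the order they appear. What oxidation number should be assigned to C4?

C4 has one bond to C (0), one bond to C (0), one bond to H (-1), one bond to H (-1).
Oxidation state = 0 + 0 − 1 − 1 = -2.

-2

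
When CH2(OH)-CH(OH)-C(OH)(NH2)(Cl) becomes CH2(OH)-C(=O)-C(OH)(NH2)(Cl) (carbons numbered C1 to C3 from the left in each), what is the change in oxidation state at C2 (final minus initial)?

Before: C2 has 2 bonds to C, 1 bond to H, 1 bond to O → oxidation state 0.
After: C2 has 2 bonds to C, 2 bonds to O → oxidation state +2.
Δ = +2 − (0) = +2, so this is an oxidation at C2.

+2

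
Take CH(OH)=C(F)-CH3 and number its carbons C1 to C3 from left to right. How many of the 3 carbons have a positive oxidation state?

Tallying each carbon's bonds:
C1: 2C, 1H, 1O → 0 − 1 + 1 = 0
C2: 3C, 1F → 0 + 1 = +1
C3: 1C, 3H → 0 − 3 = -3
1 carbon (C2) meets the condition.

1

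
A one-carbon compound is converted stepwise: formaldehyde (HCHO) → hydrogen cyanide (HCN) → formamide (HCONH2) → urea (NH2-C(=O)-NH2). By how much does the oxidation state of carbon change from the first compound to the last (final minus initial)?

+4

Carbon oxidation states along the series — formaldehyde: 0, hydrogen cyanide: +2, formamide: +2, urea: +4.
Net change = +4 − (0) = +4.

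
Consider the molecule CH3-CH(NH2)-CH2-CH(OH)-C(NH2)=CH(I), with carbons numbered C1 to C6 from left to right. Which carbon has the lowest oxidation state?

C1

Tallying each carbon's bonds:
C1: 1C, 3H → 0 − 3 = -3
C2: 2C, 1H, 1N → 0 − 1 + 1 = 0
C3: 2C, 2H → 0 − 2 = -2
C4: 2C, 1H, 1O → 0 − 1 + 1 = 0
C5: 3C, 1N → 0 + 1 = +1
C6: 2C, 1H, 1I → 0 − 1 + 1 = 0
The most reduced carbon is C1 at -3.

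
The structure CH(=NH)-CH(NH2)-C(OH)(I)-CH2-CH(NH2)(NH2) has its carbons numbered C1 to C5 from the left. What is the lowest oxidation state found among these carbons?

-2

Tallying each carbon's bonds:
C1: 1C, 1H, 2N → 0 − 1 + 2 = +1
C2: 2C, 1H, 1N → 0 − 1 + 1 = 0
C3: 2C, 1O, 1I → 0 + 1 + 1 = +2
C4: 2C, 2H → 0 − 2 = -2
C5: 1C, 1H, 2N → 0 − 1 + 2 = +1
The lowest value is -2.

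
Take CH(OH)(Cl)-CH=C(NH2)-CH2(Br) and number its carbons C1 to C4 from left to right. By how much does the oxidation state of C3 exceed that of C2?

+2

C3: 3C, 1N → 0 + 1 = +1
C2: 3C, 1H → 0 − 1 = -1
Difference: +1 − (-1) = +2.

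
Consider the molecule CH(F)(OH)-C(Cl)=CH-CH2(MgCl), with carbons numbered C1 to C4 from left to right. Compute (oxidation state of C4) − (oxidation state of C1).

-4

C4: 1C, 2H, 1Mg → 0 − 2 − 1 = -3
C1: 1C, 1H, 1O, 1F → 0 − 1 + 1 + 1 = +1
Difference: -3 − (+1) = -4.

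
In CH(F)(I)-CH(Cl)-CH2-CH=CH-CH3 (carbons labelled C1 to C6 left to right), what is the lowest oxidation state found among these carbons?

Tallying each carbon's bonds:
C1: 1C, 1H, 1F, 1I → 0 − 1 + 1 + 1 = +1
C2: 2C, 1H, 1Cl → 0 − 1 + 1 = 0
C3: 2C, 2H → 0 − 2 = -2
C4: 3C, 1H → 0 − 1 = -1
C5: 3C, 1H → 0 − 1 = -1
C6: 1C, 3H → 0 − 3 = -3
The lowest value is -3.

-3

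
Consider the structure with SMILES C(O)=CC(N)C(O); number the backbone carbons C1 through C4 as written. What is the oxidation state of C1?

0

C1 has a double bond to C (2×0 = 0), one bond to H (-1), one bond to O (+1).
Oxidation state = 0 − 1 + 1 = 0.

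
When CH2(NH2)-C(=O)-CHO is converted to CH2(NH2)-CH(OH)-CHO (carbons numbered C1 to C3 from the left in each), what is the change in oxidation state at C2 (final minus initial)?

-2

Before: C2 has 2 bonds to C, 2 bonds to O → oxidation state +2.
After: C2 has 2 bonds to C, 1 bond to H, 1 bond to O → oxidation state 0.
Δ = 0 − (+2) = -2, so this is a reduction at C2.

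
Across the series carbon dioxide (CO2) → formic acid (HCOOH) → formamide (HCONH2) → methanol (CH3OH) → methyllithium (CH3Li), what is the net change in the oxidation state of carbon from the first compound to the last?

Carbon oxidation states along the series — carbon dioxide: +4, formic acid: +2, formamide: +2, methanol: -2, methyllithium: -4.
Net change = -4 − (+4) = -8.

-8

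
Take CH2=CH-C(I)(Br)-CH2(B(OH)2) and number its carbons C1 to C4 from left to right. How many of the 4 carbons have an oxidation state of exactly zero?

Count +1 for every bond to an atom more electronegative than carbon and −1 for every bond to one less electronegative; C–C bonds are 0. Tallying each carbon:
C1: 2C, 2H → 0 − 2 = -2
C2: 3C, 1H → 0 − 1 = -1
C3: 2C, 1Br, 1I → 0 + 1 + 1 = +2
C4: 1C, 2H, 1B → 0 − 2 − 1 = -3
0 carbons meet the condition.

0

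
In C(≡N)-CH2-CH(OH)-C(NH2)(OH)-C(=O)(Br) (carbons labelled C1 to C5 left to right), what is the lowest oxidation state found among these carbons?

Bonds to more-electronegative neighbours contribute +1 each, bonds to H or metals contribute −1 each, and C–C bonds contribute 0. Tallying each carbon:
C1: 1C, 3N → 0 + 3 = +3
C2: 2C, 2H → 0 − 2 = -2
C3: 2C, 1H, 1O → 0 − 1 + 1 = 0
C4: 2C, 1O, 1N → 0 + 1 + 1 = +2
C5: 1C, 2O, 1Br → 0 + 2 + 1 = +3
The lowest value is -2.

-2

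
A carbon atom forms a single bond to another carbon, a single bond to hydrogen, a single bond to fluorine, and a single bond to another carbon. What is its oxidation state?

Each bond to a more electronegative atom (O, N, halogen) counts +1, each bond to a less electronegative atom (H, metal, B, Si) counts −1, and each C–C bond counts 0.
The carbon has one bond to C (0), one bond to C (0), one bond to F (+1), one bond to H (-1).
Oxidation state = 0 + 0 + 1 − 1 = 0.

0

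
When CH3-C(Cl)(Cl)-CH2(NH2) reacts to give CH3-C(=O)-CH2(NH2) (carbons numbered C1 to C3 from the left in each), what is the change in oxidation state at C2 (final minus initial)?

Before: C2 has 2 bonds to C, 2 bonds to Cl → oxidation state +2.
After: C2 has 2 bonds to C, 2 bonds to O → oxidation state +2.
Δ = +2 − (+2) = 0, so no net redox change at C2.

0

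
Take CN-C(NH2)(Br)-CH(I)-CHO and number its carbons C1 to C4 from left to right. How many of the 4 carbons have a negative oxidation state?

0

Tallying each carbon's bonds:
C1: 1C, 3N → 0 + 3 = +3
C2: 2C, 1N, 1Br → 0 + 1 + 1 = +2
C3: 2C, 1H, 1I → 0 − 1 + 1 = 0
C4: 1C, 1H, 2O → 0 − 1 + 2 = +1
0 carbons meet the condition.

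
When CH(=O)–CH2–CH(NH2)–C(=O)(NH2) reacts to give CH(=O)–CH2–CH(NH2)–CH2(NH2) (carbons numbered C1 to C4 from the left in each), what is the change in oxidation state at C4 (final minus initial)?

Before: C4 has 1 bond to C, 2 bonds to O, 1 bond to N → oxidation state +3.
After: C4 has 1 bond to C, 2 bonds to H, 1 bond to N → oxidation state -1.
Δ = -1 − (+3) = -4, so this is a reduction at C4.

-4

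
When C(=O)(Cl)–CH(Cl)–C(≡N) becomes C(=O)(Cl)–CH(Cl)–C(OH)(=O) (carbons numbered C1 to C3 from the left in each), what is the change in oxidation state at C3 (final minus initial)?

0

Before: C3 has 1 bond to C, 3 bonds to N → oxidation state +3.
After: C3 has 1 bond to C, 3 bonds to O → oxidation state +3.
Δ = +3 − (+3) = 0, so no net redox change at C3.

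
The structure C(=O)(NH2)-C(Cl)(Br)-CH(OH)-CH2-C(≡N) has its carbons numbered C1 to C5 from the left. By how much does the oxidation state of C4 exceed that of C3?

C4: 2C, 2H → 0 − 2 = -2
C3: 2C, 1H, 1O → 0 − 1 + 1 = 0
Difference: -2 − (0) = -2.

-2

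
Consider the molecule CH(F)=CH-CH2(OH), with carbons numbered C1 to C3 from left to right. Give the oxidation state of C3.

Assign +1 per bond to O/N/halogen, −1 per bond to H or an electropositive element, and 0 per bond to carbon.
C3 has one bond to C (0), one bond to H (-1), one bond to H (-1), one bond to O (+1).
Oxidation state = 0 − 1 − 1 + 1 = -1.

-1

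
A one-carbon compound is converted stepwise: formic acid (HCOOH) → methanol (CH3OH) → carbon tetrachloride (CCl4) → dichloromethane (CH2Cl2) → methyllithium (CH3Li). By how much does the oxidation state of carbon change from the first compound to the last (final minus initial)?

-6

Carbon oxidation states along the series — formic acid: +2, methanol: -2, carbon tetrachloride: +4, dichloromethane: 0, methyllithium: -4.
Net change = -4 − (+2) = -6.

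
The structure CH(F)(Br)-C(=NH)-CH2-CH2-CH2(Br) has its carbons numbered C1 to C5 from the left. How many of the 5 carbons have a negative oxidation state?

3

Each bond to a more electronegative atom (O, N, halogen) counts +1, each bond to a less electronegative atom (H, metal, B, Si) counts −1, and each C–C bond counts 0. Tallying each carbon:
C1: 1C, 1H, 1F, 1Br → 0 − 1 + 1 + 1 = +1
C2: 2C, 2N → 0 + 2 = +2
C3: 2C, 2H → 0 − 2 = -2
C4: 2C, 2H → 0 − 2 = -2
C5: 1C, 2H, 1Br → 0 − 2 + 1 = -1
3 carbons (C3, C4, C5) meet the condition.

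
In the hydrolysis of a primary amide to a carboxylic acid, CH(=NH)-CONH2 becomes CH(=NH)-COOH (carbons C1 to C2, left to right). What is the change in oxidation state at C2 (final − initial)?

Before: C2 has 1 bond to C, 2 bonds to O, 1 bond to N → oxidation state +3.
After: C2 has 1 bond to C, 3 bonds to O → oxidation state +3.
Δ = +3 − (+3) = 0, so no net redox change at C2.

0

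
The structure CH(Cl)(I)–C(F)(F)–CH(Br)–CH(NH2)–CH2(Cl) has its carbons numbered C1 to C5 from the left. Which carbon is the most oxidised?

Each bond to a more electronegative atom (O, N, halogen) counts +1, each bond to a less electronegative atom (H, metal, B, Si) counts −1, and each C–C bond counts 0. Tallying each carbon:
C1: 1C, 1H, 1Cl, 1I → 0 − 1 + 1 + 1 = +1
C2: 2C, 2F → 0 + 2 = +2
C3: 2C, 1H, 1Br → 0 − 1 + 1 = 0
C4: 2C, 1H, 1N → 0 − 1 + 1 = 0
C5: 1C, 2H, 1Cl → 0 − 2 + 1 = -1
The most oxidised carbon is C2 at +2.

C2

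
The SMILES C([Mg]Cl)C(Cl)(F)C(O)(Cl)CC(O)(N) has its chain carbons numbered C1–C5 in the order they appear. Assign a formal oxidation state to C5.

Each bond to a more electronegative atom (O, N, halogen) counts +1, each bond to a less electronegative atom (H, metal, B, Si) counts −1, and each C–C bond counts 0.
C5 has one bond to C (0), one bond to O (+1), one bond to N (+1), one bond to H (-1).
Oxidation state = 0 + 1 + 1 − 1 = +1.

+1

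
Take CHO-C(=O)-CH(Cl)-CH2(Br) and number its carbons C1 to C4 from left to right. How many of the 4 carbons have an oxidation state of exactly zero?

1

Bonds to more-electronegative neighbours contribute +1 each, bonds to H or metals contribute −1 each, and C–C bonds contribute 0. Tallying each carbon:
C1: 1C, 1H, 2O → 0 − 1 + 2 = +1
C2: 2C, 2O → 0 + 2 = +2
C3: 2C, 1H, 1Cl → 0 − 1 + 1 = 0
C4: 1C, 2H, 1Br → 0 − 2 + 1 = -1
1 carbon (C3) meets the condition.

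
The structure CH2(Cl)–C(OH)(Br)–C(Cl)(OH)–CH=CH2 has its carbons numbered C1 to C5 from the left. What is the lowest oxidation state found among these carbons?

-2

Bonds to more-electronegative neighbours contribute +1 each, bonds to H or metals contribute −1 each, and C–C bonds contribute 0. Tallying each carbon:
C1: 1C, 2H, 1Cl → 0 − 2 + 1 = -1
C2: 2C, 1O, 1Br → 0 + 1 + 1 = +2
C3: 2C, 1O, 1Cl → 0 + 1 + 1 = +2
C4: 3C, 1H → 0 − 1 = -1
C5: 2C, 2H → 0 − 2 = -2
The lowest value is -2.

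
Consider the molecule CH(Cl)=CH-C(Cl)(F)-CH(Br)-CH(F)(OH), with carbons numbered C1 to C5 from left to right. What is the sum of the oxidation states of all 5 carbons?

Assign +1 per bond to O/N/halogen, −1 per bond to H or an electropositive element, and 0 per bond to carbon. Tallying each carbon:
C1: 2C, 1H, 1Cl → 0 − 1 + 1 = 0
C2: 3C, 1H → 0 − 1 = -1
C3: 2C, 1F, 1Cl → 0 + 1 + 1 = +2
C4: 2C, 1H, 1Br → 0 − 1 + 1 = 0
C5: 1C, 1H, 1O, 1F → 0 − 1 + 1 + 1 = +1
Sum = 0 − 1 + 2 + 0 + 1 = +2.

+2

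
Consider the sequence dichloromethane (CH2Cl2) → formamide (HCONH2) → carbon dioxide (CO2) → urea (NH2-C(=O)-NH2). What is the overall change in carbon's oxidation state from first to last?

+4

Carbon oxidation states along the series — dichloromethane: 0, formamide: +2, carbon dioxide: +4, urea: +4.
Net change = +4 − (0) = +4.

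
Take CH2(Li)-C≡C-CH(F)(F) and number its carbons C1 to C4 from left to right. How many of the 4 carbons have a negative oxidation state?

Count +1 for every bond to an atom more electronegative than carbon and −1 for every bond to one less electronegative; C–C bonds are 0. Tallying each carbon:
C1: 1C, 2H, 1Li → 0 − 2 − 1 = -3
C2: 4C → 0 = 0
C3: 4C → 0 = 0
C4: 1C, 1H, 2F → 0 − 1 + 2 = +1
1 carbon (C1) meets the condition.

1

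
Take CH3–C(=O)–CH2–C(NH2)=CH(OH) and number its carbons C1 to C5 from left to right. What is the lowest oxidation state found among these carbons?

-3

Tallying each carbon's bonds:
C1: 1C, 3H → 0 − 3 = -3
C2: 2C, 2O → 0 + 2 = +2
C3: 2C, 2H → 0 − 2 = -2
C4: 3C, 1N → 0 + 1 = +1
C5: 2C, 1H, 1O → 0 − 1 + 1 = 0
The lowest value is -3.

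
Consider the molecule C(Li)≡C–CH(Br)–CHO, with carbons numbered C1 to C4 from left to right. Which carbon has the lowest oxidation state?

C1

Tallying each carbon's bonds:
C1: 3C, 1Li → 0 − 1 = -1
C2: 4C → 0 = 0
C3: 2C, 1H, 1Br → 0 − 1 + 1 = 0
C4: 1C, 1H, 2O → 0 − 1 + 2 = +1
The most reduced carbon is C1 at -1.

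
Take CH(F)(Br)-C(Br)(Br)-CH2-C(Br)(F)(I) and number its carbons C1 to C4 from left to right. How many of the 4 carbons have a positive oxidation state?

3

Bonds to more-electronegative neighbours contribute +1 each, bonds to H or metals contribute −1 each, and C–C bonds contribute 0. Tallying each carbon:
C1: 1C, 1H, 1F, 1Br → 0 − 1 + 1 + 1 = +1
C2: 2C, 2Br → 0 + 2 = +2
C3: 2C, 2H → 0 − 2 = -2
C4: 1C, 1F, 1Br, 1I → 0 + 1 + 1 + 1 = +3
3 carbons (C1, C2, C4) meet the condition.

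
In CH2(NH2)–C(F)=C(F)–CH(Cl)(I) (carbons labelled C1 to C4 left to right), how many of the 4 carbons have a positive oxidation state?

3

Each bond to a more electronegative atom (O, N, halogen) counts +1, each bond to a less electronegative atom (H, metal, B, Si) counts −1, and each C–C bond counts 0. Tallying each carbon:
C1: 1C, 2H, 1N → 0 − 2 + 1 = -1
C2: 3C, 1F → 0 + 1 = +1
C3: 3C, 1F → 0 + 1 = +1
C4: 1C, 1H, 1Cl, 1I → 0 − 1 + 1 + 1 = +1
3 carbons (C2, C3, C4) meet the condition.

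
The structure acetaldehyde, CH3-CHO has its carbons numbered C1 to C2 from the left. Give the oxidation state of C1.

-3

Count +1 for every bond to an atom more electronegative than carbon and −1 for every bond to one less electronegative; C–C bonds are 0.
C1 has one bond to H (-1), one bond to H (-1), one bond to H (-1), one bond to C (0).
Oxidation state = -1 − 1 − 1 + 0 = -3.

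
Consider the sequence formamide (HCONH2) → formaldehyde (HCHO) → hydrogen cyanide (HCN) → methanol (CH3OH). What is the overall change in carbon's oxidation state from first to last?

-4

Carbon oxidation states along the series — formamide: +2, formaldehyde: 0, hydrogen cyanide: +2, methanol: -2.
Net change = -2 − (+2) = -4.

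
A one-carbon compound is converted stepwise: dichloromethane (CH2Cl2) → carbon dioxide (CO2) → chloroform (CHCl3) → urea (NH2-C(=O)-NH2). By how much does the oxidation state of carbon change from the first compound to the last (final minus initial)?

+4

Carbon oxidation states along the series — dichloromethane: 0, carbon dioxide: +4, chloroform: +2, urea: +4.
Net change = +4 − (0) = +4.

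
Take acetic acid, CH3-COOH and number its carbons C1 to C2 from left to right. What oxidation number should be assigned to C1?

Bonds to more-electronegative neighbours contribute +1 each, bonds to H or metals contribute −1 each, and C–C bonds contribute 0.
C1 has one bond to H (-1), one bond to H (-1), one bond to H (-1), one bond to C (0).
Oxidation state = -1 − 1 − 1 + 0 = -3.

-3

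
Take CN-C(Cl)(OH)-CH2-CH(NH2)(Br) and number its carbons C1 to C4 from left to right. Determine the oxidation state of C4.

Each bond to a more electronegative atom (O, N, halogen) counts +1, each bond to a less electronegative atom (H, metal, B, Si) counts −1, and each C–C bond counts 0.
C4 has one bond to C (0), one bond to N (+1), one bond to H (-1), one bond to Br (+1).
Oxidation state = 0 + 1 − 1 + 1 = +1.

+1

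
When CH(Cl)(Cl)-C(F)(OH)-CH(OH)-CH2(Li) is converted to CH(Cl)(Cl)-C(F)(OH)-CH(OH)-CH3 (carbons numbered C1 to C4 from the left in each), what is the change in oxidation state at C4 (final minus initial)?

0

Before: C4 has 1 bond to C, 2 bonds to H, 1 bond to Li → oxidation state -3.
After: C4 has 1 bond to C, 3 bonds to H → oxidation state -3.
Δ = -3 − (-3) = 0, so no net redox change at C4.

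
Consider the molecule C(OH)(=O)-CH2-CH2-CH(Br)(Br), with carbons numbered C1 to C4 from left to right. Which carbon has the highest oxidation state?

Tallying each carbon's bonds:
C1: 1C, 3O → 0 + 3 = +3
C2: 2C, 2H → 0 − 2 = -2
C3: 2C, 2H → 0 − 2 = -2
C4: 1C, 1H, 2Br → 0 − 1 + 2 = +1
The most oxidised carbon is C1 at +3.

C1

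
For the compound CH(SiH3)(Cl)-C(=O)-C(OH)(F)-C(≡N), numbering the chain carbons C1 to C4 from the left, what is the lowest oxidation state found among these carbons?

-1

Tallying each carbon's bonds:
C1: 1C, 1H, 1Cl, 1Si → 0 − 1 + 1 − 1 = -1
C2: 2C, 2O → 0 + 2 = +2
C3: 2C, 1O, 1F → 0 + 1 + 1 = +2
C4: 1C, 3N → 0 + 3 = +3
The lowest value is -1.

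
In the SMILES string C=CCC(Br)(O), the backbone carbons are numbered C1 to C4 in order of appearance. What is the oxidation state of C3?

C3 has one bond to C (0), one bond to C (0), one bond to H (-1), one bond to H (-1).
Oxidation state = 0 + 0 − 1 − 1 = -2.

-2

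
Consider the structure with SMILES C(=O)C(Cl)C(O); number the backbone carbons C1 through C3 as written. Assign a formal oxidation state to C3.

Count +1 for every bond to an atom more electronegative than carbon and −1 for every bond to one less electronegative; C–C bonds are 0.
C3 has one bond to C (0), one bond to O (+1), one bond to H (-1), one bond to H (-1).
Oxidation state = 0 + 1 − 1 − 1 = -1.

-1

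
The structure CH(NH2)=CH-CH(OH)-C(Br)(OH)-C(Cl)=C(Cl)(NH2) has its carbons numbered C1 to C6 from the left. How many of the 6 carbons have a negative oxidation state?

1

Bonds to more-electronegative neighbours contribute +1 each, bonds to H or metals contribute −1 each, and C–C bonds contribute 0. Tallying each carbon:
C1: 2C, 1H, 1N → 0 − 1 + 1 = 0
C2: 3C, 1H → 0 − 1 = -1
C3: 2C, 1H, 1O → 0 − 1 + 1 = 0
C4: 2C, 1O, 1Br → 0 + 1 + 1 = +2
C5: 3C, 1Cl → 0 + 1 = +1
C6: 2C, 1N, 1Cl → 0 + 1 + 1 = +2
1 carbon (C2) meets the condition.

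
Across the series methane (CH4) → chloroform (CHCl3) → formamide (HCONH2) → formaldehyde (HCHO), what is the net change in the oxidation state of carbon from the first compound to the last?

+4

Carbon oxidation states along the series — methane: -4, chloroform: +2, formamide: +2, formaldehyde: 0.
Net change = 0 − (-4) = +4.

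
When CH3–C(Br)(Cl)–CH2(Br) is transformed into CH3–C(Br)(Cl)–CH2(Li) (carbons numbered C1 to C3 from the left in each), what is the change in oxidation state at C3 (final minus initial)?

Before: C3 has 1 bond to C, 2 bonds to H, 1 bond to Br → oxidation state -1.
After: C3 has 1 bond to C, 2 bonds to H, 1 bond to Li → oxidation state -3.
Δ = -3 − (-1) = -2, so this is a reduction at C3.

-2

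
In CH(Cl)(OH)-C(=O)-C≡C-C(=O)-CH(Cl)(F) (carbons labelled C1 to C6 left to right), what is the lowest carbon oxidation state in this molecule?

Tallying each carbon's bonds:
C1: 1C, 1H, 1O, 1Cl → 0 − 1 + 1 + 1 = +1
C2: 2C, 2O → 0 + 2 = +2
C3: 4C → 0 = 0
C4: 4C → 0 = 0
C5: 2C, 2O → 0 + 2 = +2
C6: 1C, 1H, 1F, 1Cl → 0 − 1 + 1 + 1 = +1
The lowest value is 0.

0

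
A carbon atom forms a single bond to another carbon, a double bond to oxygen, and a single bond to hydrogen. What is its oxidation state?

+1

The carbon has one bond to C (0), a double bond to O (2×+1 = +2), one bond to H (-1).
Oxidation state = 0 + 2 − 1 = +1.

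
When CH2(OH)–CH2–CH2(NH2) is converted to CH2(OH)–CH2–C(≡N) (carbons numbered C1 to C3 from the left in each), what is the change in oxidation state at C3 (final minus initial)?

+4

Before: C3 has 1 bond to C, 2 bonds to H, 1 bond to N → oxidation state -1.
After: C3 has 1 bond to C, 3 bonds to N → oxidation state +3.
Δ = +3 − (-1) = +4, so this is an oxidation at C3.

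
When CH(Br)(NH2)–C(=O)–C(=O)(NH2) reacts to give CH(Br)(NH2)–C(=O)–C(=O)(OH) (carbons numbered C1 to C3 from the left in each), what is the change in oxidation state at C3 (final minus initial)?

0

Before: C3 has 1 bond to C, 2 bonds to O, 1 bond to N → oxidation state +3.
After: C3 has 1 bond to C, 3 bonds to O → oxidation state +3.
Δ = +3 − (+3) = 0, so no net redox change at C3.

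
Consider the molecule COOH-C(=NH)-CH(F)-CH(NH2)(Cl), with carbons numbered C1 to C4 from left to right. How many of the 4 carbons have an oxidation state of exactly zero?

1

Each bond to a more electronegative atom (O, N, halogen) counts +1, each bond to a less electronegative atom (H, metal, B, Si) counts −1, and each C–C bond counts 0. Tallying each carbon:
C1: 1C, 3O → 0 + 3 = +3
C2: 2C, 2N → 0 + 2 = +2
C3: 2C, 1H, 1F → 0 − 1 + 1 = 0
C4: 1C, 1H, 1N, 1Cl → 0 − 1 + 1 + 1 = +1
1 carbon (C3) meets the condition.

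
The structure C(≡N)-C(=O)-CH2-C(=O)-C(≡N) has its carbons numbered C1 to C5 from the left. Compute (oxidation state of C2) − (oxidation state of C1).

-1

C2: 2C, 2O → 0 + 2 = +2
C1: 1C, 3N → 0 + 3 = +3
Difference: +2 − (+3) = -1.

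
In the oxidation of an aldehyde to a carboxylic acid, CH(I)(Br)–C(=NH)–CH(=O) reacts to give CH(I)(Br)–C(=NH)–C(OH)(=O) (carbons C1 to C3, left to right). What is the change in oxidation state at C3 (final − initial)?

Before: C3 has 1 bond to C, 1 bond to H, 2 bonds to O → oxidation state +1.
After: C3 has 1 bond to C, 3 bonds to O → oxidation state +3.
Δ = +3 − (+1) = +2, so this is an oxidation at C3.

+2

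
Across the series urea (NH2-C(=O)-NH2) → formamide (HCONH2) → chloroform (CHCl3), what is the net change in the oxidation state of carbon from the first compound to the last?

-2

Carbon oxidation states along the series — urea: +4, formamide: +2, chloroform: +2.
Net change = +2 − (+4) = -2.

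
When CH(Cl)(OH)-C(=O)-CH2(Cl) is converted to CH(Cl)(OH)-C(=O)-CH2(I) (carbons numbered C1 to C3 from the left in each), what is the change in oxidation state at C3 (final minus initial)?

Before: C3 has 1 bond to C, 2 bonds to H, 1 bond to Cl → oxidation state -1.
After: C3 has 1 bond to C, 2 bonds to H, 1 bond to I → oxidation state -1.
Δ = -1 − (-1) = 0, so no net redox change at C3.

0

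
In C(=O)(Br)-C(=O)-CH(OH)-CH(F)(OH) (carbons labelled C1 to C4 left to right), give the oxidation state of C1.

Each bond to a more electronegative atom (O, N, halogen) counts +1, each bond to a less electronegative atom (H, metal, B, Si) counts −1, and each C–C bond counts 0.
C1 has one bond to C (0), a double bond to O (2×+1 = +2), one bond to Br (+1).
Oxidation state = 0 + 2 + 1 = +3.

+3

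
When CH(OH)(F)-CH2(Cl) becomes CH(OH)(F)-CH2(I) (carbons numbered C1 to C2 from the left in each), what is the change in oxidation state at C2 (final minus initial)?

0

Before: C2 has 1 bond to C, 2 bonds to H, 1 bond to Cl → oxidation state -1.
After: C2 has 1 bond to C, 2 bonds to H, 1 bond to I → oxidation state -1.
Δ = -1 − (-1) = 0, so no net redox change at C2.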